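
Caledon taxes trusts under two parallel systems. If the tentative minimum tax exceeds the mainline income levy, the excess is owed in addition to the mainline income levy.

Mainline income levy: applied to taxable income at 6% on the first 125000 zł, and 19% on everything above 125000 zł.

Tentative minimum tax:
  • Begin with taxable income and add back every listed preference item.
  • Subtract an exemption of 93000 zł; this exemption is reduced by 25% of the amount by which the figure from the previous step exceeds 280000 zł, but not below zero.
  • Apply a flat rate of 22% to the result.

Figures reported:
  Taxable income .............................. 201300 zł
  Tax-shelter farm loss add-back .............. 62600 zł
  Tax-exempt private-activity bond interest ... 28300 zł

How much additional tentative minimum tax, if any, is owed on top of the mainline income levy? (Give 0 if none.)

22498 zł

Mainline income levy:
  125000 zł × 6% = 7500 zł
  76300 zł × 19% = 14497 zł
  → 21997 zł

Tentative minimum tax:
  Adjusted income: 201300 zł + 62600 zł + 28300 zł = 292200 zł
  Exemption: 93000 zł − 25% × (292200 zł − 280000 zł) = 93000 zł − 3050 zł = 89950 zł
  Base: 292200 zł − 89950 zł = 202250 zł
  202250 zł × 22% = 44495 zł

Excess of tentative minimum tax over mainline income levy: 44495 zł − 21997 zł = 22498 zł.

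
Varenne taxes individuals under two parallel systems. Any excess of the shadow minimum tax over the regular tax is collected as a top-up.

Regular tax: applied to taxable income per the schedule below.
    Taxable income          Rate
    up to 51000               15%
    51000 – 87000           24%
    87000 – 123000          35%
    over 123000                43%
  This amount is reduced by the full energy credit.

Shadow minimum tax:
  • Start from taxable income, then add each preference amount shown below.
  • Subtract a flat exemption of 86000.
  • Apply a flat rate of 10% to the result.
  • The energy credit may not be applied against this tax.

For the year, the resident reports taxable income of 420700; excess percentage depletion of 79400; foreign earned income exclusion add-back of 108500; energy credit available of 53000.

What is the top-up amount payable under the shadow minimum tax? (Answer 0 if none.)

Shadow minimum tax:
  Adjusted income: 420700 + 79400 + 108500 = 608600
  Less exemption 86000 → base 522600
  522600 × 10% = 52260

Regular tax:
  51000 × 15% = 7650
  36000 × 24% = 8640
  36000 × 35% = 12600
  297700 × 43% = 128011
  → 156901
  Less energy credit 53000 → 103901

52260 ≤ 103901, so no add-on is due.

0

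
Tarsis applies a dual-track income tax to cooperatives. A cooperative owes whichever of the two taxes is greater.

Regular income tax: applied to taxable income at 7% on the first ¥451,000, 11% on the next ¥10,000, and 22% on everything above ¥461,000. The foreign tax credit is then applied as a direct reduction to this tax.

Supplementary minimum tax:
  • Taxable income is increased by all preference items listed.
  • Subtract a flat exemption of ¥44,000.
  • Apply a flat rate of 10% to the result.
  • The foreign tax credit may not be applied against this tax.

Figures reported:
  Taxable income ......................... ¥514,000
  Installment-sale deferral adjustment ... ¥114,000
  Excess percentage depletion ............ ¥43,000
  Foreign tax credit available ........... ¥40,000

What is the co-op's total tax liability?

Regular income tax:
  ¥451,000 × 7% = ¥31,570
  ¥10,000 × 11% = ¥1,100
  ¥53,000 × 22% = ¥11,660
  → ¥44,330
  Less foreign tax credit ¥40,000 → ¥4,330

Supplementary minimum tax:
  Adjusted income: ¥514,000 + ¥114,000 + ¥43,000 = ¥671,000
  Less exemption ¥44,000 → base ¥627,000
  ¥627,000 × 10% = ¥62,700

¥62,700 > ¥4,330, so the supplementary minimum tax is the binding amount.

¥62,700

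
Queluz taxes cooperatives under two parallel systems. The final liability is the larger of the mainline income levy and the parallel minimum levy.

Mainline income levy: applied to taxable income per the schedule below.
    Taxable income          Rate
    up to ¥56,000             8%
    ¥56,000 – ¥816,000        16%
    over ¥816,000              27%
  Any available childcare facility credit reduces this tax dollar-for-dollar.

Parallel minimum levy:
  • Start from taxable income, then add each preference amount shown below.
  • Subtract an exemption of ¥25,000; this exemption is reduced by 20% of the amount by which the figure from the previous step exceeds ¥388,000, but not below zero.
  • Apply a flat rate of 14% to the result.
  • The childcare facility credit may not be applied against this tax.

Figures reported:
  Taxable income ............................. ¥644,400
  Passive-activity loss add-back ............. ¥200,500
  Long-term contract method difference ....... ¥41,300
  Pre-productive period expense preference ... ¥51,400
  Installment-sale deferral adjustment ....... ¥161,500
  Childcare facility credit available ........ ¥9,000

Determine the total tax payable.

Mainline income levy:
  ¥56,000 × 8% = ¥4,480
  ¥588,400 × 16% = ¥94,144
  → ¥98,624
  Less childcare facility credit ¥9,000 → ¥89,624

Parallel minimum levy:
  Adjusted income: ¥644,400 + ¥200,500 + ¥41,300 + ¥51,400 + ¥161,500 = ¥1,099,100
  Exemption: 20% × (¥1,099,100 − ¥388,000) = ¥142,220 ≥ ¥25,000, so the exemption is fully phased out
  Base: ¥1,099,100 − ¥0 = ¥1,099,100
  ¥1,099,100 × 14% = ¥153,874

¥153,874 > ¥89,624, so the parallel minimum levy is the binding amount.

¥153,874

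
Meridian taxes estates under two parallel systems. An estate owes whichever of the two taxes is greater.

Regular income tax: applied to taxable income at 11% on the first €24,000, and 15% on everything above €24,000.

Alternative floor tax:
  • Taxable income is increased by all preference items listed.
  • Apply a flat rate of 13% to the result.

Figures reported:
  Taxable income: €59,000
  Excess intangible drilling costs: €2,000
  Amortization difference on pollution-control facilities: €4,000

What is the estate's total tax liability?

€8,450

Alternative floor tax:
  Adjusted income: €59,000 + €2,000 + €4,000 = €65,000
  €65,000 × 13% = €8,450

Regular income tax:
  €24,000 × 11% = €2,640
  €35,000 × 15% = €5,250
  → €7,890

€8,450 > €7,890, so the alternative floor tax is the binding amount.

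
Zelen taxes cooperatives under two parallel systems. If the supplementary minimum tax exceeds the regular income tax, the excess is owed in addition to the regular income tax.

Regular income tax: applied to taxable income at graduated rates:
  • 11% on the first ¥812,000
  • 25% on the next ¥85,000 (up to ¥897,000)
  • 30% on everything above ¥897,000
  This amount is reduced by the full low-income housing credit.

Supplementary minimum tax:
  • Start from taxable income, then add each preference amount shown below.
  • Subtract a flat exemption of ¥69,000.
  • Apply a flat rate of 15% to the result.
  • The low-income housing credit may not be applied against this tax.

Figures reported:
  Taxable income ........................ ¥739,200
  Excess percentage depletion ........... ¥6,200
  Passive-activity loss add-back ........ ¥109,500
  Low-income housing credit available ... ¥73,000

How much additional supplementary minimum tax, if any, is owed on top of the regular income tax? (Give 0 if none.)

Regular income tax:
  ¥739,200 × 11% = ¥81,312
  Less low-income housing credit ¥73,000 → ¥8,312

Supplementary minimum tax:
  Adjusted income: ¥739,200 + ¥6,200 + ¥109,500 = ¥854,900
  Less exemption ¥69,000 → base ¥785,900
  ¥785,900 × 15% = ¥117,885

Excess of supplementary minimum tax over regular income tax: ¥117,885 − ¥8,312 = ¥109,573.

¥109,573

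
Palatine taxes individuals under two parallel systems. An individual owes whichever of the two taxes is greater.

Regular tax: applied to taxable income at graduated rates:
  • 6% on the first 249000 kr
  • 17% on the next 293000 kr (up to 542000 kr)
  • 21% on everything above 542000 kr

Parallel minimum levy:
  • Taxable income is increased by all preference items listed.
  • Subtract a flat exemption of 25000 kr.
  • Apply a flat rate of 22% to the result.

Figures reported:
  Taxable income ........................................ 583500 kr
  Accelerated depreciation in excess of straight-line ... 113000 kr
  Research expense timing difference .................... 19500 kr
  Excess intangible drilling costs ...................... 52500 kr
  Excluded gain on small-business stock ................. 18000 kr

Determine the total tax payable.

167530 kr

Regular tax:
  249000 kr × 6% = 14940 kr
  293000 kr × 17% = 49810 kr
  41500 kr × 21% = 8715 kr
  → 73465 kr

Parallel minimum levy:
  Adjusted income: 583500 kr + 113000 kr + 19500 kr + 52500 kr + 18000 kr = 786500 kr
  Less exemption 25000 kr → base 761500 kr
  761500 kr × 22% = 167530 kr

167530 kr > 73465 kr, so the parallel minimum levy is the binding amount.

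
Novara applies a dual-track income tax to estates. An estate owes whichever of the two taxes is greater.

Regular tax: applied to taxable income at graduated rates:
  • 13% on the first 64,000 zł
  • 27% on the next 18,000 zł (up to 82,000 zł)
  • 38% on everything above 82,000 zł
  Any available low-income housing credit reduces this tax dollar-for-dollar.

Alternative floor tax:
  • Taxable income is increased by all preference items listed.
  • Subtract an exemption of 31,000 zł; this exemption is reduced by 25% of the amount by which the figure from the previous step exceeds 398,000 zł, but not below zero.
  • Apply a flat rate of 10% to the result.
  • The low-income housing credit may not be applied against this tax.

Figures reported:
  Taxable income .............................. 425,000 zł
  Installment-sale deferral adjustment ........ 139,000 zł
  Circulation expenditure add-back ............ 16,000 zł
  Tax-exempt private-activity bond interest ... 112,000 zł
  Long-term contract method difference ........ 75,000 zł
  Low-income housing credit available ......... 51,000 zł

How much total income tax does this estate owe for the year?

Alternative floor tax:
  Adjusted income: 425,000 zł + 139,000 zł + 16,000 zł + 112,000 zł + 75,000 zł = 767,000 zł
  Exemption: 25% × (767,000 zł − 398,000 zł) = 92,250 zł ≥ 31,000 zł, so the exemption is fully phased out
  Base: 767,000 zł − 0 zł = 767,000 zł
  767,000 zł × 10% = 76,700 zł

Regular tax:
  64,000 zł × 13% = 8,320 zł
  18,000 zł × 27% = 4,860 zł
  343,000 zł × 38% = 130,340 zł
  → 143,520 zł
  Less low-income housing credit 51,000 zł → 92,520 zł

92,520 zł > 76,700 zł, so the regular tax governs.

92,520 zł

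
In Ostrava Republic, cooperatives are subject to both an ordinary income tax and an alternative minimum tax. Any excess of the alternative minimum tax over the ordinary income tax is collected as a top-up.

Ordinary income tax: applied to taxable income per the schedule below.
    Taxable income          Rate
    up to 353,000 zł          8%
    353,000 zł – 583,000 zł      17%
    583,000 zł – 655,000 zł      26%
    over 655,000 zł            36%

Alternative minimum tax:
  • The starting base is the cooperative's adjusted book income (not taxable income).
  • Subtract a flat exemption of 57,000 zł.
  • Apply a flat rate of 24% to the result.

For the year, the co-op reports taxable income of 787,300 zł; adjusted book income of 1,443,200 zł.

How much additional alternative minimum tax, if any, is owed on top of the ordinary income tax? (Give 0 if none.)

199,000 zł

Ordinary income tax:
  353,000 zł × 8% = 28,240 zł
  230,000 zł × 17% = 39,100 zł
  72,000 zł × 26% = 18,720 zł
  132,300 zł × 36% = 47,628 zł
  → 133,688 zł

Alternative minimum tax:
  Base (adjusted book income): 1,443,200 zł
  Less exemption 57,000 zł → base 1,386,200 zł
  1,386,200 zł × 24% = 332,688 zł

Excess of alternative minimum tax over ordinary income tax: 332,688 zł − 133,688 zł = 199,000 zł.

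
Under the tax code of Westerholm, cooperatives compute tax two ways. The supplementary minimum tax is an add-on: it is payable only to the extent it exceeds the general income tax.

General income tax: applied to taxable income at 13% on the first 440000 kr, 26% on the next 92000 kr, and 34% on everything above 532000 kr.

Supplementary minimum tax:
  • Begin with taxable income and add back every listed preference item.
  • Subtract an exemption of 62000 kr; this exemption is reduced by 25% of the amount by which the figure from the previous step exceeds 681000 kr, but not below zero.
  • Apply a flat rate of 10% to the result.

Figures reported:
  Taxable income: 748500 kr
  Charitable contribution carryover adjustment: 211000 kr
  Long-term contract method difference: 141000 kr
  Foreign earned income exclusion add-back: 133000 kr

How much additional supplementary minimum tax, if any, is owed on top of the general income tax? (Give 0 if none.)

General income tax:
  440000 kr × 13% = 57200 kr
  92000 kr × 26% = 23920 kr
  216500 kr × 34% = 73610 kr
  → 154730 kr

Supplementary minimum tax:
  Adjusted income: 748500 kr + 211000 kr + 141000 kr + 133000 kr = 1233500 kr
  Exemption: 25% × (1233500 kr − 681000 kr) = 138125 kr ≥ 62000 kr, so the exemption is fully phased out
  Base: 1233500 kr − 0 kr = 1233500 kr
  1233500 kr × 10% = 123350 kr

123350 kr ≤ 154730 kr, so no add-on is due.

0 kr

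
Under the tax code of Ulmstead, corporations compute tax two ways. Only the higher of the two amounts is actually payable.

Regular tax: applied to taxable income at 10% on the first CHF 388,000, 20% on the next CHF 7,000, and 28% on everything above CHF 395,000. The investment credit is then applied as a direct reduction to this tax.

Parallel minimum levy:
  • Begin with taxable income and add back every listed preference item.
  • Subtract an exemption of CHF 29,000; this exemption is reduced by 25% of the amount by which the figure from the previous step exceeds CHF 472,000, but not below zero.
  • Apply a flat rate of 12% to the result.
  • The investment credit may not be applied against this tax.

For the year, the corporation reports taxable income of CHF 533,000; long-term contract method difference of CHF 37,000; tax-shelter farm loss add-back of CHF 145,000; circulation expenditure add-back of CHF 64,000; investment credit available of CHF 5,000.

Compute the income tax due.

CHF 93,480

Parallel minimum levy:
  Adjusted income: CHF 533,000 + CHF 37,000 + CHF 145,000 + CHF 64,000 = CHF 779,000
  Exemption: 25% × (CHF 779,000 − CHF 472,000) = CHF 76,750 ≥ CHF 29,000, so the exemption is fully phased out
  Base: CHF 779,000 − CHF 0 = CHF 779,000
  CHF 779,000 × 12% = CHF 93,480

Regular tax:
  CHF 388,000 × 10% = CHF 38,800
  CHF 7,000 × 20% = CHF 1,400
  CHF 138,000 × 28% = CHF 38,640
  → CHF 78,840
  Less investment credit CHF 5,000 → CHF 73,840

CHF 93,480 > CHF 73,840, so the parallel minimum levy is the binding amount.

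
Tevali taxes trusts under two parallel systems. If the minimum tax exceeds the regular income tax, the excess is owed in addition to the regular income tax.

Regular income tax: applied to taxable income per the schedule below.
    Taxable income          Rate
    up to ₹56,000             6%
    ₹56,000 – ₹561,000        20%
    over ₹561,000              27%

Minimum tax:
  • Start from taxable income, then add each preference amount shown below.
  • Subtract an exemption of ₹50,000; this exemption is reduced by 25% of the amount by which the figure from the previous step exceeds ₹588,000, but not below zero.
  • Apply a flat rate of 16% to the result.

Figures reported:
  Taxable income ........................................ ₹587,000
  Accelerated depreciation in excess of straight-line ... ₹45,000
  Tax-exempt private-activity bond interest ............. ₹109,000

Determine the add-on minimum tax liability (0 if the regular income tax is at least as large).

Minimum tax:
  Adjusted income: ₹587,000 + ₹45,000 + ₹109,000 = ₹741,000
  Exemption: ₹50,000 − 25% × (₹741,000 − ₹588,000) = ₹50,000 − ₹38,250 = ₹11,750
  Base: ₹741,000 − ₹11,750 = ₹729,250
  ₹729,250 × 16% = ₹116,680

Regular income tax:
  ₹56,000 × 6% = ₹3,360
  ₹505,000 × 20% = ₹101,000
  ₹26,000 × 27% = ₹7,020
  → ₹111,380

Excess of minimum tax over regular income tax: ₹116,680 − ₹111,380 = ₹5,300.

₹5,300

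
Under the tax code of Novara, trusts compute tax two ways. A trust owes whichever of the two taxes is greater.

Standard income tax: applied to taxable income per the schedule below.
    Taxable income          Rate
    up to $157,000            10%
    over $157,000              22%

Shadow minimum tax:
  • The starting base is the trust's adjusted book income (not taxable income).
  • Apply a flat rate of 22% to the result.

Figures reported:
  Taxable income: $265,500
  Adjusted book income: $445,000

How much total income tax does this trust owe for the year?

$97,900

Shadow minimum tax:
  Base (adjusted book income): $445,000
  $445,000 × 22% = $97,900

Standard income tax:
  $157,000 × 10% = $15,700
  $108,500 × 22% = $23,870
  → $39,570

$97,900 > $39,570, so the shadow minimum tax is the binding amount.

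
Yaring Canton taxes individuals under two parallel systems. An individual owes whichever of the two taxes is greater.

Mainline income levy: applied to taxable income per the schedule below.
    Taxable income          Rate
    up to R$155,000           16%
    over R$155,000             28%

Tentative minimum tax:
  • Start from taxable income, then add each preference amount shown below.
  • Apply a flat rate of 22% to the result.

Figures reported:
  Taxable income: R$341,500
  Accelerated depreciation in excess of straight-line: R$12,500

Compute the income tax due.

Mainline income levy:
  R$155,000 × 16% = R$24,800
  R$186,500 × 28% = R$52,220
  → R$77,020

Tentative minimum tax:
  Adjusted income: R$341,500 + R$12,500 = R$354,000
  R$354,000 × 22% = R$77,880

R$77,880 > R$77,020, so the tentative minimum tax is the binding amount.

R$77,880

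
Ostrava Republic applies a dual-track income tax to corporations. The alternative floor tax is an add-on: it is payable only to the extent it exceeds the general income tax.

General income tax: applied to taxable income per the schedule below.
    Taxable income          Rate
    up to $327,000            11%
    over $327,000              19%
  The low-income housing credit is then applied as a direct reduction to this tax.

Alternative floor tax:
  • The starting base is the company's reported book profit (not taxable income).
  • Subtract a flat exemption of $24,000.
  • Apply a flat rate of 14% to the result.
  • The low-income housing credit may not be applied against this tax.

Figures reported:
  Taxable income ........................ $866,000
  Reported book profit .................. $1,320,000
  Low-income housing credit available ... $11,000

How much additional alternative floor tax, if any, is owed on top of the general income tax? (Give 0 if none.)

$54,060

Alternative floor tax:
  Base (reported book profit): $1,320,000
  Less exemption $24,000 → base $1,296,000
  $1,296,000 × 14% = $181,440

General income tax:
  $327,000 × 11% = $35,970
  $539,000 × 19% = $102,410
  → $138,380
  Less low-income housing credit $11,000 → $127,380

Excess of alternative floor tax over general income tax: $181,440 − $127,380 = $54,060.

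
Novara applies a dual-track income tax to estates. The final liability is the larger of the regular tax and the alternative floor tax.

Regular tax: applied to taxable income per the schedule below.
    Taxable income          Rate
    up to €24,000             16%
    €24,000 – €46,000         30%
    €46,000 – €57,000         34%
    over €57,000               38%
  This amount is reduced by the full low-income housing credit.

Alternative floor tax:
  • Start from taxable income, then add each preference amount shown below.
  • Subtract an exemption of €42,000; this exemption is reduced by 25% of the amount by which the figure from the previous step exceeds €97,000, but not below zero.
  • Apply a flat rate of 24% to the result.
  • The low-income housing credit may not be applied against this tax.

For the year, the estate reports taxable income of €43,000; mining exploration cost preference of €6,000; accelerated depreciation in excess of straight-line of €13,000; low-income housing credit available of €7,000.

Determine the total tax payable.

€4,800

Regular tax:
  €24,000 × 16% = €3,840
  €19,000 × 30% = €5,700
  → €9,540
  Less low-income housing credit €7,000 → €2,540

Alternative floor tax:
  Adjusted income: €43,000 + €6,000 + €13,000 = €62,000
  Exemption: €62,000 ≤ €97,000, so full €42,000 applies
  Base: €62,000 − €42,000 = €20,000
  €20,000 × 24% = €4,800

€4,800 > €2,540, so the alternative floor tax is the binding amount.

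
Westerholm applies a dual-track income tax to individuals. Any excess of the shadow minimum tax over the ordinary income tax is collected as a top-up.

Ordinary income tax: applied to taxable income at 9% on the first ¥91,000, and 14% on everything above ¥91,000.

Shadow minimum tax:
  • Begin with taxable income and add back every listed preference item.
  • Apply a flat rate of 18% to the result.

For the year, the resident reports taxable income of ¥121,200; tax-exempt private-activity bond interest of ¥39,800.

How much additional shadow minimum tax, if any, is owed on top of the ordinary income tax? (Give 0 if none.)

Ordinary income tax:
  ¥91,000 × 9% = ¥8,190
  ¥30,200 × 14% = ¥4,228
  → ¥12,418

Shadow minimum tax:
  Adjusted income: ¥121,200 + ¥39,800 = ¥161,000
  ¥161,000 × 18% = ¥28,980

Excess of shadow minimum tax over ordinary income tax: ¥28,980 − ¥12,418 = ¥16,562.

¥16,562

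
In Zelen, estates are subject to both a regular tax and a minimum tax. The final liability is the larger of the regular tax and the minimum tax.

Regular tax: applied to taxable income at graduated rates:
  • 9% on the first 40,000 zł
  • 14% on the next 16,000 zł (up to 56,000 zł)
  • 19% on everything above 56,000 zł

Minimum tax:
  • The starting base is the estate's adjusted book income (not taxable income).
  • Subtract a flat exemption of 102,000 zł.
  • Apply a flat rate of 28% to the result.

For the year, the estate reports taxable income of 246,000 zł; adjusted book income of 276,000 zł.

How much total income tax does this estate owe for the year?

Regular tax:
  40,000 zł × 9% = 3,600 zł
  16,000 zł × 14% = 2,240 zł
  190,000 zł × 19% = 36,100 zł
  → 41,940 zł

Minimum tax:
  Base (adjusted book income): 276,000 zł
  Less exemption 102,000 zł → base 174,000 zł
  174,000 zł × 28% = 48,720 zł

48,720 zł > 41,940 zł, so the minimum tax is the binding amount.

48,720 zł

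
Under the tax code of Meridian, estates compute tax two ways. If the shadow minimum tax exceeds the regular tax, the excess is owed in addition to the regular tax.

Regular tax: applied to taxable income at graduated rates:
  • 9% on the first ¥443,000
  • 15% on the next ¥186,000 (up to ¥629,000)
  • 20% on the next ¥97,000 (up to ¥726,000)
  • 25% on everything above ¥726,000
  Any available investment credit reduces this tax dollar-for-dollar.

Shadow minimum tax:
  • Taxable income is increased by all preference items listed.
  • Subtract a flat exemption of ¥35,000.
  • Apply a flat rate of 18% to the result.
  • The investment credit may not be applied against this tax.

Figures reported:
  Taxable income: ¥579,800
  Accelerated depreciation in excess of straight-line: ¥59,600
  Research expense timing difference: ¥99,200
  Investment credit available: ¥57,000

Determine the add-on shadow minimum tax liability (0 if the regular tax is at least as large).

Shadow minimum tax:
  Adjusted income: ¥579,800 + ¥59,600 + ¥99,200 = ¥738,600
  Less exemption ¥35,000 → base ¥703,600
  ¥703,600 × 18% = ¥126,648

Regular tax:
  ¥443,000 × 9% = ¥39,870
  ¥136,800 × 15% = ¥20,520
  → ¥60,390
  Less investment credit ¥57,000 → ¥3,390

Excess of shadow minimum tax over regular tax: ¥126,648 − ¥3,390 = ¥123,258.

¥123,258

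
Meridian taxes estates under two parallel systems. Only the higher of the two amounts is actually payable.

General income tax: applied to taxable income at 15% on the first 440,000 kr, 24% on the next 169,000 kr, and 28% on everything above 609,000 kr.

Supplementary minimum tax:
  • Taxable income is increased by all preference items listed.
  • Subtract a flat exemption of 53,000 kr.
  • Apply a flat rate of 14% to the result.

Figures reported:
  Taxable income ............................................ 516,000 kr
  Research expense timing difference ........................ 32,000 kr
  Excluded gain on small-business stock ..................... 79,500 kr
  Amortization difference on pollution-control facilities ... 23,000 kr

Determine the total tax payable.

84,240 kr

Supplementary minimum tax:
  Adjusted income: 516,000 kr + 32,000 kr + 79,500 kr + 23,000 kr = 650,500 kr
  Less exemption 53,000 kr → base 597,500 kr
  597,500 kr × 14% = 83,650 kr

General income tax:
  440,000 kr × 15% = 66,000 kr
  76,000 kr × 24% = 18,240 kr
  → 84,240 kr

84,240 kr > 83,650 kr, so the general income tax governs.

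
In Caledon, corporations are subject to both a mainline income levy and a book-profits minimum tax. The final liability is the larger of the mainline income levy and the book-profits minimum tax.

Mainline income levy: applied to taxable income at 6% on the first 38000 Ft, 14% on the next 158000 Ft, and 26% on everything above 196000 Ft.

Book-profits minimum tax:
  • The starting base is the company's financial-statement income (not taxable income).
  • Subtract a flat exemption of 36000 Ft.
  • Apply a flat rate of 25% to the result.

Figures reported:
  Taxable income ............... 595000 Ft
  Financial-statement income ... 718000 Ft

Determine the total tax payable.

170500 Ft

Book-profits minimum tax:
  Base (financial-statement income): 718000 Ft
  Less exemption 36000 Ft → base 682000 Ft
  682000 Ft × 25% = 170500 Ft

Mainline income levy:
  38000 Ft × 6% = 2280 Ft
  158000 Ft × 14% = 22120 Ft
  399000 Ft × 26% = 103740 Ft
  → 128140 Ft

170500 Ft > 128140 Ft, so the book-profits minimum tax is the binding amount.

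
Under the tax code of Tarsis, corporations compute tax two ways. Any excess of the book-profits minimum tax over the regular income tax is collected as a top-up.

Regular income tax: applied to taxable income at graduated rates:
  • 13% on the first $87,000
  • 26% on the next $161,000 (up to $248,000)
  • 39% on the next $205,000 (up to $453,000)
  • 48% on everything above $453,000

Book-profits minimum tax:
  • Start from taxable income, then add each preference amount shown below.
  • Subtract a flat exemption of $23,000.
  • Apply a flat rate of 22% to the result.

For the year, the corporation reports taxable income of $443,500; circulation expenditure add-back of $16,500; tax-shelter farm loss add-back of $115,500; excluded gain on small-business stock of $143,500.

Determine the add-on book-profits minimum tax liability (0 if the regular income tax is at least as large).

$23,705

Regular income tax:
  $87,000 × 13% = $11,310
  $161,000 × 26% = $41,860
  $195,500 × 39% = $76,245
  → $129,415

Book-profits minimum tax:
  Adjusted income: $443,500 + $16,500 + $115,500 + $143,500 = $719,000
  Less exemption $23,000 → base $696,000
  $696,000 × 22% = $153,120

Excess of book-profits minimum tax over regular income tax: $153,120 − $129,415 = $23,705.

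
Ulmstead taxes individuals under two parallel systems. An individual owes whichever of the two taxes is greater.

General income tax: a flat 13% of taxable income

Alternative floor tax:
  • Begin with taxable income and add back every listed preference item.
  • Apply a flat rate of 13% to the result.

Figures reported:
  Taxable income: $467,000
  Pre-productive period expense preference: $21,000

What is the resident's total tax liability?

$63,440

Alternative floor tax:
  Adjusted income: $467,000 + $21,000 = $488,000
  $488,000 × 13% = $63,440

General income tax:
  $467,000 × 13% = $60,710

$63,440 > $60,710, so the alternative floor tax is the binding amount.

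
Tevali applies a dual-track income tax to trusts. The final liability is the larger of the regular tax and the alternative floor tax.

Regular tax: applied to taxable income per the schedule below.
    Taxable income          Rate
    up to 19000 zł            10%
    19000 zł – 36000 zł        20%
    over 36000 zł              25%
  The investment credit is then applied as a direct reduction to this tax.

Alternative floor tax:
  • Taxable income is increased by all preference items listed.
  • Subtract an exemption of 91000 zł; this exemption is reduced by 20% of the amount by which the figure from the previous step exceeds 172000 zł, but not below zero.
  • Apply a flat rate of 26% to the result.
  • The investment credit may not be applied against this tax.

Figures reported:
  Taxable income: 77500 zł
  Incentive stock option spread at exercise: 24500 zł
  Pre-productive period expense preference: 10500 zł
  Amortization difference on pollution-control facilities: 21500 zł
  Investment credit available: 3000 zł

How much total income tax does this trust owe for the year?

12675 zł

Regular tax:
  19000 zł × 10% = 1900 zł
  17000 zł × 20% = 3400 zł
  41500 zł × 25% = 10375 zł
  → 15675 zł
  Less investment credit 3000 zł → 12675 zł

Alternative floor tax:
  Adjusted income: 77500 zł + 24500 zł + 10500 zł + 21500 zł = 134000 zł
  Exemption: 134000 zł ≤ 172000 zł, so full 91000 zł applies
  Base: 134000 zł − 91000 zł = 43000 zł
  43000 zł × 26% = 11180 zł

12675 zł > 11180 zł, so the regular tax governs.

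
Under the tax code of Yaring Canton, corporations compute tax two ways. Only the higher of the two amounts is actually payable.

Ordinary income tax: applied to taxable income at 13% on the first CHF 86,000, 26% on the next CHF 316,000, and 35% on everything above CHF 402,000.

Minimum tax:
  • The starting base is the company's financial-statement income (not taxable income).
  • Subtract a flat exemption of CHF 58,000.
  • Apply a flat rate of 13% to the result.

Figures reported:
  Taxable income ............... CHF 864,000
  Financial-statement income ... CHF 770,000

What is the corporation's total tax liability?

CHF 255,040

Minimum tax:
  Base (financial-statement income): CHF 770,000
  Less exemption CHF 58,000 → base CHF 712,000
  CHF 712,000 × 13% = CHF 92,560

Ordinary income tax:
  CHF 86,000 × 13% = CHF 11,180
  CHF 316,000 × 26% = CHF 82,160
  CHF 462,000 × 35% = CHF 161,700
  → CHF 255,040

CHF 255,040 > CHF 92,560, so the ordinary income tax governs.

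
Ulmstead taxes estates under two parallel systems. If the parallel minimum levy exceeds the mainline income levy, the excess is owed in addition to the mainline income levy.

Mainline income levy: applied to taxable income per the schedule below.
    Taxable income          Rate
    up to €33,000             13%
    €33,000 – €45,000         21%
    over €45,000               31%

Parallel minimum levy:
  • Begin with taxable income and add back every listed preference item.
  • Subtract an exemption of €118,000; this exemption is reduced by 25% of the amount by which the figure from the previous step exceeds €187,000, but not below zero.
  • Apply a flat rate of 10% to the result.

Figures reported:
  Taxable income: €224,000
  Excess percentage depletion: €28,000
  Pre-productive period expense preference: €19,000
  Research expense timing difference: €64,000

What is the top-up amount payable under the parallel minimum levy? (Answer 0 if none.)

€0

Parallel minimum levy:
  Adjusted income: €224,000 + €28,000 + €19,000 + €64,000 = €335,000
  Exemption: €118,000 − 25% × (€335,000 − €187,000) = €118,000 − €37,000 = €81,000
  Base: €335,000 − €81,000 = €254,000
  €254,000 × 10% = €25,400

Mainline income levy:
  €33,000 × 13% = €4,290
  €12,000 × 21% = €2,520
  €179,000 × 31% = €55,490
  → €62,300

€25,400 ≤ €62,300, so no add-on is due.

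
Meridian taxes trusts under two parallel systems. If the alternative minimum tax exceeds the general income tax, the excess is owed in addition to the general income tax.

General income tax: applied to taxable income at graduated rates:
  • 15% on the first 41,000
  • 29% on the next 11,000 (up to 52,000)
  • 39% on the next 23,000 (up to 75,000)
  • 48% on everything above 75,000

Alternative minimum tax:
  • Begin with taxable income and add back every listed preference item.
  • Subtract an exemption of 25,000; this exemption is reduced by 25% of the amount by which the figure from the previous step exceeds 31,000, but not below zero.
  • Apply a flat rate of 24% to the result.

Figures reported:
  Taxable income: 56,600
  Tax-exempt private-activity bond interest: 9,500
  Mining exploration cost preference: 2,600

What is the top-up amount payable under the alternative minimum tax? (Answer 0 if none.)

Alternative minimum tax:
  Adjusted income: 56,600 + 9,500 + 2,600 = 68,700
  Exemption: 25,000 − 25% × (68,700 − 31,000) = 25,000 − 9,425 = 15,575
  Base: 68,700 − 15,575 = 53,125
  53,125 × 24% = 12,750

General income tax:
  41,000 × 15% = 6,150
  11,000 × 29% = 3,190
  4,600 × 39% = 1,794
  → 11,134

Excess of alternative minimum tax over general income tax: 12,750 − 11,134 = 1,616.

1,616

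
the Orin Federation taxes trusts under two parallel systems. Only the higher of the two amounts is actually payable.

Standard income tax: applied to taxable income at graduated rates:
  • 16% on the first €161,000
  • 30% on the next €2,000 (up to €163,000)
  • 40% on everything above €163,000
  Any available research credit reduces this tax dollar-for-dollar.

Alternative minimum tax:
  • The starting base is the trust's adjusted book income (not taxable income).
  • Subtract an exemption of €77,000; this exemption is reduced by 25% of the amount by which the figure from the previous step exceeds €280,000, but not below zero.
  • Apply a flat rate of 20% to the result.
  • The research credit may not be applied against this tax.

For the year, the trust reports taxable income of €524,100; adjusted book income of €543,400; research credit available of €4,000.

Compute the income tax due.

Standard income tax:
  €161,000 × 16% = €25,760
  €2,000 × 30% = €600
  €361,100 × 40% = €144,440
  → €170,800
  Less research credit €4,000 → €166,800

Alternative minimum tax:
  Base (adjusted book income): €543,400
  Exemption: €77,000 − 25% × (€543,400 − €280,000) = €77,000 − €65,850 = €11,150
  Base: €543,400 − €11,150 = €532,250
  €532,250 × 20% = €106,450

€166,800 > €106,450, so the standard income tax governs.

€166,800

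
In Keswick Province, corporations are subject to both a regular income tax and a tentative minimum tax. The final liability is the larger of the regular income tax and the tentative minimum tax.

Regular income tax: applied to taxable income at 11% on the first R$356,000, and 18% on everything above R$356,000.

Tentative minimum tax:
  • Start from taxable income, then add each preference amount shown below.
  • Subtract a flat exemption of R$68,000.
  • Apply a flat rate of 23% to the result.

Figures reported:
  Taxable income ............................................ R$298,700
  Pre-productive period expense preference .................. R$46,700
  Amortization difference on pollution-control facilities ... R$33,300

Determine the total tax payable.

R$71,461

Tentative minimum tax:
  Adjusted income: R$298,700 + R$46,700 + R$33,300 = R$378,700
  Less exemption R$68,000 → base R$310,700
  R$310,700 × 23% = R$71,461

Regular income tax:
  R$298,700 × 11% = R$32,857

R$71,461 > R$32,857, so the tentative minimum tax is the binding amount.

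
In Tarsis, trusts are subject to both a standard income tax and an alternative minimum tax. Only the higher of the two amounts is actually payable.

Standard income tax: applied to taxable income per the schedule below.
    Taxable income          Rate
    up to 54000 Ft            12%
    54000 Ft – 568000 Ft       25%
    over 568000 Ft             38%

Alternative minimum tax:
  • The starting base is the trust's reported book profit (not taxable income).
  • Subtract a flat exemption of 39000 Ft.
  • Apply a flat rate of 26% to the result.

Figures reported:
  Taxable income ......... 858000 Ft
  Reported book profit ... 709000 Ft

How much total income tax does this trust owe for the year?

Standard income tax:
  54000 Ft × 12% = 6480 Ft
  514000 Ft × 25% = 128500 Ft
  290000 Ft × 38% = 110200 Ft
  → 245180 Ft

Alternative minimum tax:
  Base (reported book profit): 709000 Ft
  Less exemption 39000 Ft → base 670000 Ft
  670000 Ft × 26% = 174200 Ft

245180 Ft > 174200 Ft, so the standard income tax governs.

245180 Ft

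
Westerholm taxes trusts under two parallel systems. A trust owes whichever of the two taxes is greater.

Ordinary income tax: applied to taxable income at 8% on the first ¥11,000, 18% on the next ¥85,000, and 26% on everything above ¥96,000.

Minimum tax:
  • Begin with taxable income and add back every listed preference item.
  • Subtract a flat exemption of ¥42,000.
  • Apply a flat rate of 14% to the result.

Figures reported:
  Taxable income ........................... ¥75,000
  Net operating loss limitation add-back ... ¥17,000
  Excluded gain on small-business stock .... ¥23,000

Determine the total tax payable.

¥12,400

Ordinary income tax:
  ¥11,000 × 8% = ¥880
  ¥64,000 × 18% = ¥11,520
  → ¥12,400

Minimum tax:
  Adjusted income: ¥75,000 + ¥17,000 + ¥23,000 = ¥115,000
  Less exemption ¥42,000 → base ¥73,000
  ¥73,000 × 14% = ¥10,220

¥12,400 > ¥10,220, so the ordinary income tax governs.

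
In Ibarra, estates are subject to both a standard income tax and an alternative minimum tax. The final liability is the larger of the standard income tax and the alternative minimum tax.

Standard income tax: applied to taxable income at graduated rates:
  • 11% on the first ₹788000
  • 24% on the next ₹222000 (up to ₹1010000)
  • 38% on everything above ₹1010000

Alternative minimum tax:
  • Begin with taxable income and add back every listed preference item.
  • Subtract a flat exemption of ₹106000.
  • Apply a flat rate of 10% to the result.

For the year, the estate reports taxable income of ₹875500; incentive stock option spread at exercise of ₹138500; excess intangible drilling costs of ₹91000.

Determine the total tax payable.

Standard income tax:
  ₹788000 × 11% = ₹86680
  ₹87500 × 24% = ₹21000
  → ₹107680

Alternative minimum tax:
  Adjusted income: ₹875500 + ₹138500 + ₹91000 = ₹1105000
  Less exemption ₹106000 → base ₹999000
  ₹999000 × 10% = ₹99900

₹107680 > ₹99900, so the standard income tax governs.

₹107680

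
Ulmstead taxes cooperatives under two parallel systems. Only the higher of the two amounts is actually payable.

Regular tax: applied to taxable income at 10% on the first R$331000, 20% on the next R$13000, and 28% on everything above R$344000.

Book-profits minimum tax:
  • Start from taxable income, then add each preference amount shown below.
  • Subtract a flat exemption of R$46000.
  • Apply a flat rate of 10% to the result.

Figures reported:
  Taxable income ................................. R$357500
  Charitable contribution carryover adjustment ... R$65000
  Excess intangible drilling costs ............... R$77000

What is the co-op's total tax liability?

R$45350

Regular tax:
  R$331000 × 10% = R$33100
  R$13000 × 20% = R$2600
  R$13500 × 28% = R$3780
  → R$39480

Book-profits minimum tax:
  Adjusted income: R$357500 + R$65000 + R$77000 = R$499500
  Less exemption R$46000 → base R$453500
  R$453500 × 10% = R$45350

R$45350 > R$39480, so the book-profits minimum tax is the binding amount.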